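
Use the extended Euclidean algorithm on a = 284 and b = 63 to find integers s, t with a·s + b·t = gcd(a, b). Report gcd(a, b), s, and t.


Euclidean algorithm on (284, 63) — divide until remainder is 0:
  284 = 4 · 63 + 32
  63 = 1 · 32 + 31
  32 = 1 · 31 + 1
  31 = 31 · 1 + 0
gcd(284, 63) = 1.
Track Bezout coefficients alongside the remainders: start with r₀ = 284 = a·1 + b·0 (s = 1, t = 0) and r₁ = 63 = a·0 + b·1 (s = 0, t = 1); each new remainder r_{k+1} = r_{k-1} − q_k·r_k inherits s_{k+1} = s_{k-1} − q_k·s_k, t_{k+1} = t_{k-1} − q_k·t_k, so r_k = a·s_k + b·t_k at every step:
  q = 4: r = 32, s = 1 − 4·0 = 1, t = 0 − 4·1 = -4  (check: 284·1 + 63·(-4) = 32)
  q = 1: r = 31, s = 0 − 1·1 = -1, t = 1 − 1·(-4) = 5  (check: 284·(-1) + 63·5 = 31)
  q = 1: r = 1, s = 1 − 1·(-1) = 2, t = -4 − 1·5 = -9  (check: 284·2 + 63·(-9) = 1)
The row with r = 1 (the gcd) gives the Bezout coefficients s = 2, t = -9.
Result: 284 · (2) + 63 · (-9) = 1.

gcd(284, 63) = 1; s = 2, t = -9 (check: 284·2 + 63·(-9) = 1).


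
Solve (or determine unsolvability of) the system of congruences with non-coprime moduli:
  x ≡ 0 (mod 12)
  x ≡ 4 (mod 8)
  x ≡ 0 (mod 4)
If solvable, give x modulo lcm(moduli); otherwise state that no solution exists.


Moduli 12, 8, 4 are not pairwise coprime, so CRT works modulo lcm(m_i) when all pairwise compatibility conditions hold.
Pairwise compatibility: gcd(m_i, m_j) must divide a_i - a_j for every pair.
Merge one congruence at a time:
  Start: x ≡ 0 (mod 12).
  Combine with x ≡ 4 (mod 8): gcd(12, 8) = 4; 4 - 0 = 4, which IS divisible by 4, so compatible.
    Write x = 0 + 12·t and substitute into x ≡ 4 (mod 8): 12·t ≡ 4 − 0 = 4 (mod 8).
    Divide the congruence (and modulus) by g = 4: 3·t ≡ 1 (mod 2).
    Reduce coefficients mod 2: 1·t ≡ 1 (mod 2).
    So t ≡ 1 (mod 2).
    Then x = 0 + 12·1 = 12, valid modulo lcm(12, 8) = 24: x ≡ 12 (mod 24).
  Combine with x ≡ 0 (mod 4): gcd(24, 4) = 4; 0 - 12 = -12, which IS divisible by 4, so compatible.
    Write x = 12 + 24·t and substitute into x ≡ 0 (mod 4): 24·t ≡ 0 − 12 = -12 (mod 4).
    Divide the congruence (and modulus) by g = 4: 6·t ≡ -3 (mod 1).
    Modulo 1 every t works; take t = 0.
    Then x = 12 + 24·0 = 12, valid modulo lcm(24, 4) = 24: x ≡ 12 (mod 24).
Verify: 12 mod 12 = 0, 12 mod 8 = 4, 12 mod 4 = 0.

x ≡ 12 (mod 24).


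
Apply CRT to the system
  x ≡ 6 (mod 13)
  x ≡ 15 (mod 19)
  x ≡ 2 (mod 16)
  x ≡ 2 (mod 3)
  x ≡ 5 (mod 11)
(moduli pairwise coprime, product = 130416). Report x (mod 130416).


Product of moduli M = 13 · 19 · 16 · 3 · 11 = 130416.
Merge one congruence at a time:
  Start: x ≡ 6 (mod 13).
  Combine with x ≡ 15 (mod 19); new modulus lcm = 247.
    Write x = 6 + 13·t and substitute into x ≡ 15 (mod 19): 13·t ≡ 15 − 6 = 9 (mod 19).
    The inverse of 13 mod 19 is 3 (since 13·3 = 39 = 2·19 + 1), so t ≡ 3·9 = 27 ≡ 8 (mod 19).
    Then x = 6 + 13·8 = 110, valid modulo lcm(13, 19) = 247: x ≡ 110 (mod 247).
  Combine with x ≡ 2 (mod 16); new modulus lcm = 3952.
    Write x = 110 + 247·t and substitute into x ≡ 2 (mod 16): 247·t ≡ 2 − 110 = -108 (mod 16).
    Reduce coefficients mod 16: 7·t ≡ 4 (mod 16).
    The inverse of 7 mod 16 is 7 (since 7·7 = 49 = 3·16 + 1), so t ≡ 7·4 = 28 ≡ 12 (mod 16).
    Then x = 110 + 247·12 = 3074, valid modulo lcm(247, 16) = 3952: x ≡ 3074 (mod 3952).
  Combine with x ≡ 2 (mod 3); new modulus lcm = 11856.
    Write x = 3074 + 3952·t and substitute into x ≡ 2 (mod 3): 3952·t ≡ 2 − 3074 = -3072 (mod 3).
    Reduce coefficients mod 3: 1·t ≡ 0 (mod 3).
    So t ≡ 0 (mod 3).
    Then x = 3074 + 3952·0 = 3074, valid modulo lcm(3952, 3) = 11856: x ≡ 3074 (mod 11856).
  Combine with x ≡ 5 (mod 11); new modulus lcm = 130416.
    Write x = 3074 + 11856·t and substitute into x ≡ 5 (mod 11): 11856·t ≡ 5 − 3074 = -3069 (mod 11).
    Reduce coefficients mod 11: 9·t ≡ 0 (mod 11).
    The inverse of 9 mod 11 is 5 (since 9·5 = 45 = 4·11 + 1), so t ≡ 5·0 = 0 ≡ 0 (mod 11).
    Then x = 3074 + 11856·0 = 3074, valid modulo lcm(11856, 11) = 130416: x ≡ 3074 (mod 130416).
Verify against each original: 3074 mod 13 = 6, 3074 mod 19 = 15, 3074 mod 16 = 2, 3074 mod 3 = 2, 3074 mod 11 = 5.

x ≡ 3074 (mod 130416).


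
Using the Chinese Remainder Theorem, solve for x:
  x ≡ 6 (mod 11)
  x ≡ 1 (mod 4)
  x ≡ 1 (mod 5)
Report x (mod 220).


Moduli 11, 4, 5 are pairwise coprime; by CRT there is a unique solution modulo M = 11 · 4 · 5 = 220.
Solve pairwise, accumulating the modulus:
  Start with x ≡ 6 (mod 11).
  Combine with x ≡ 1 (mod 4): since gcd(11, 4) = 1, we get a unique residue mod 44.
    Write x = 6 + 11·t and substitute into x ≡ 1 (mod 4): 11·t ≡ 1 − 6 = -5 (mod 4).
    Reduce coefficients mod 4: 3·t ≡ 3 (mod 4).
    The inverse of 3 mod 4 is 3 (since 3·3 = 9 = 2·4 + 1), so t ≡ 3·3 = 9 ≡ 1 (mod 4).
    Then x = 6 + 11·1 = 17, valid modulo lcm(11, 4) = 44: x ≡ 17 (mod 44).
  Combine with x ≡ 1 (mod 5): since gcd(44, 5) = 1, we get a unique residue mod 220.
    Write x = 17 + 44·t and substitute into x ≡ 1 (mod 5): 44·t ≡ 1 − 17 = -16 (mod 5).
    Reduce coefficients mod 5: 4·t ≡ 4 (mod 5).
    The inverse of 4 mod 5 is 4 (since 4·4 = 16 = 3·5 + 1), so t ≡ 4·4 = 16 ≡ 1 (mod 5).
    Then x = 17 + 44·1 = 61, valid modulo lcm(44, 5) = 220: x ≡ 61 (mod 220).
Verify: 61 mod 11 = 6 ✓, 61 mod 4 = 1 ✓, 61 mod 5 = 1 ✓.

x ≡ 61 (mod 220).


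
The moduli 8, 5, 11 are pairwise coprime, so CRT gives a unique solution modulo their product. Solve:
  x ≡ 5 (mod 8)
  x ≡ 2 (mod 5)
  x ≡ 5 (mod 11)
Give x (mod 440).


Moduli 8, 5, 11 are pairwise coprime; by CRT there is a unique solution modulo M = 8 · 5 · 11 = 440.
Solve pairwise, accumulating the modulus:
  Start with x ≡ 5 (mod 8).
  Combine with x ≡ 2 (mod 5): since gcd(8, 5) = 1, we get a unique residue mod 40.
    Write x = 5 + 8·t and substitute into x ≡ 2 (mod 5): 8·t ≡ 2 − 5 = -3 (mod 5).
    Reduce coefficients mod 5: 3·t ≡ 2 (mod 5).
    The inverse of 3 mod 5 is 2 (since 3·2 = 6 = 1·5 + 1), so t ≡ 2·2 = 4 ≡ 4 (mod 5).
    Then x = 5 + 8·4 = 37, valid modulo lcm(8, 5) = 40: x ≡ 37 (mod 40).
  Combine with x ≡ 5 (mod 11): since gcd(40, 11) = 1, we get a unique residue mod 440.
    Write x = 37 + 40·t and substitute into x ≡ 5 (mod 11): 40·t ≡ 5 − 37 = -32 (mod 11).
    Reduce coefficients mod 11: 7·t ≡ 1 (mod 11).
    The inverse of 7 mod 11 is 8 (since 7·8 = 56 = 5·11 + 1), so t ≡ 8·1 = 8 ≡ 8 (mod 11).
    Then x = 37 + 40·8 = 357, valid modulo lcm(40, 11) = 440: x ≡ 357 (mod 440).
Verify: 357 mod 8 = 5 ✓, 357 mod 5 = 2 ✓, 357 mod 11 = 5 ✓.

x ≡ 357 (mod 440).


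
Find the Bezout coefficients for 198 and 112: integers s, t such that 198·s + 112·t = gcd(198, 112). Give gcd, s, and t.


Euclidean algorithm on (198, 112) — divide until remainder is 0:
  198 = 1 · 112 + 86
  112 = 1 · 86 + 26
  86 = 3 · 26 + 8
  26 = 3 · 8 + 2
  8 = 4 · 2 + 0
gcd(198, 112) = 2.
Track Bezout coefficients alongside the remainders: start with r₀ = 198 = a·1 + b·0 (s = 1, t = 0) and r₁ = 112 = a·0 + b·1 (s = 0, t = 1); each new remainder r_{k+1} = r_{k-1} − q_k·r_k inherits s_{k+1} = s_{k-1} − q_k·s_k, t_{k+1} = t_{k-1} − q_k·t_k, so r_k = a·s_k + b·t_k at every step:
  q = 1: r = 86, s = 1 − 1·0 = 1, t = 0 − 1·1 = -1  (check: 198·1 + 112·(-1) = 86)
  q = 1: r = 26, s = 0 − 1·1 = -1, t = 1 − 1·(-1) = 2  (check: 198·(-1) + 112·2 = 26)
  q = 3: r = 8, s = 1 − 3·(-1) = 4, t = -1 − 3·2 = -7  (check: 198·4 + 112·(-7) = 8)
  q = 3: r = 2, s = -1 − 3·4 = -13, t = 2 − 3·(-7) = 23  (check: 198·(-13) + 112·23 = 2)
The row with r = 2 (the gcd) gives the Bezout coefficients s = -13, t = 23.
Result: 198 · (-13) + 112 · (23) = 2.

gcd(198, 112) = 2; s = -13, t = 23 (check: 198·(-13) + 112·23 = 2).


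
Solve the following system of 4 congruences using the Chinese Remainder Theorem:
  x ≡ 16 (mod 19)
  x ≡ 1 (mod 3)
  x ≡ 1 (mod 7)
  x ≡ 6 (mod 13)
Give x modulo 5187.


Product of moduli M = 19 · 3 · 7 · 13 = 5187.
Merge one congruence at a time:
  Start: x ≡ 16 (mod 19).
  Combine with x ≡ 1 (mod 3); new modulus lcm = 57.
    Write x = 16 + 19·t and substitute into x ≡ 1 (mod 3): 19·t ≡ 1 − 16 = -15 (mod 3).
    Reduce coefficients mod 3: 1·t ≡ 0 (mod 3).
    So t ≡ 0 (mod 3).
    Then x = 16 + 19·0 = 16, valid modulo lcm(19, 3) = 57: x ≡ 16 (mod 57).
  Combine with x ≡ 1 (mod 7); new modulus lcm = 399.
    Write x = 16 + 57·t and substitute into x ≡ 1 (mod 7): 57·t ≡ 1 − 16 = -15 (mod 7).
    Reduce coefficients mod 7: 1·t ≡ 6 (mod 7).
    So t ≡ 6 (mod 7).
    Then x = 16 + 57·6 = 358, valid modulo lcm(57, 7) = 399: x ≡ 358 (mod 399).
  Combine with x ≡ 6 (mod 13); new modulus lcm = 5187.
    Write x = 358 + 399·t and substitute into x ≡ 6 (mod 13): 399·t ≡ 6 − 358 = -352 (mod 13).
    Reduce coefficients mod 13: 9·t ≡ 12 (mod 13).
    The inverse of 9 mod 13 is 3 (since 9·3 = 27 = 2·13 + 1), so t ≡ 3·12 = 36 ≡ 10 (mod 13).
    Then x = 358 + 399·10 = 4348, valid modulo lcm(399, 13) = 5187: x ≡ 4348 (mod 5187).
Verify against each original: 4348 mod 19 = 16, 4348 mod 3 = 1, 4348 mod 7 = 1, 4348 mod 13 = 6.

x ≡ 4348 (mod 5187).


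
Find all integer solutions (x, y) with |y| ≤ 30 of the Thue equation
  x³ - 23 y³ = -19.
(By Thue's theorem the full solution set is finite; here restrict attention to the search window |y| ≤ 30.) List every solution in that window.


The equation is x³ - 23y³ = -19. For fixed y, x³ = 23·y³ − 19, so a solution requires the RHS to be a perfect cube.
Strategy: iterate y from -30 to 30, compute RHS = 23·y³ − 19, and check whether it is a (positive or negative) perfect cube.
Check small values of y:
  y = 0: RHS = -19 is not a perfect cube.
  y = 1: RHS = 4 is not a perfect cube.
  y = -1: RHS = -42 is not a perfect cube.
  y = 2: RHS = 165 is not a perfect cube.
  y = -2: RHS = -203 is not a perfect cube.
  y = 3: RHS = 602 is not a perfect cube.
  y = -3: RHS = -640 is not a perfect cube.
Continuing the search up to |y| = 30 finds no solutions either.
No (x, y) in the scanned range satisfies the equation.

No integer solutions with |y| ≤ 30.


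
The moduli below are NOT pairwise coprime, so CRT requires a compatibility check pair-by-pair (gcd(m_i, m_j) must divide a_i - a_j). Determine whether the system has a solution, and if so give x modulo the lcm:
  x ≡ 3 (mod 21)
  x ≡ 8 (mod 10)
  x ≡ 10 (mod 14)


Moduli 21, 10, 14 are not pairwise coprime, so CRT works modulo lcm(m_i) when all pairwise compatibility conditions hold.
Pairwise compatibility: gcd(m_i, m_j) must divide a_i - a_j for every pair.
Merge one congruence at a time:
  Start: x ≡ 3 (mod 21).
  Combine with x ≡ 8 (mod 10): gcd(21, 10) = 1; 8 - 3 = 5, which IS divisible by 1, so compatible.
    Write x = 3 + 21·t and substitute into x ≡ 8 (mod 10): 21·t ≡ 8 − 3 = 5 (mod 10).
    Reduce coefficients mod 10: 1·t ≡ 5 (mod 10).
    So t ≡ 5 (mod 10).
    Then x = 3 + 21·5 = 108, valid modulo lcm(21, 10) = 210: x ≡ 108 (mod 210).
  Combine with x ≡ 10 (mod 14): gcd(210, 14) = 14; 10 - 108 = -98, which IS divisible by 14, so compatible.
    Write x = 108 + 210·t and substitute into x ≡ 10 (mod 14): 210·t ≡ 10 − 108 = -98 (mod 14).
    Divide the congruence (and modulus) by g = 14: 15·t ≡ -7 (mod 1).
    Modulo 1 every t works; take t = 0.
    Then x = 108 + 210·0 = 108, valid modulo lcm(210, 14) = 210: x ≡ 108 (mod 210).
Verify: 108 mod 21 = 3, 108 mod 10 = 8, 108 mod 14 = 10.

x ≡ 108 (mod 210).


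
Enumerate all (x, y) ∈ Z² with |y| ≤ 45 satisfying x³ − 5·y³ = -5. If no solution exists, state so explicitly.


The equation is x³ - 5y³ = -5. For fixed y, x³ = 5·y³ − 5, so a solution requires the RHS to be a perfect cube.
Strategy: iterate y from -45 to 45, compute RHS = 5·y³ − 5, and check whether it is a (positive or negative) perfect cube.
Check small values of y:
  y = 0: RHS = -5 is not a perfect cube.
  y = 1: RHS = 0 = (0)³ ⇒ x = 0 works.
  y = -1: RHS = -10 is not a perfect cube.
  y = 2: RHS = 35 is not a perfect cube.
  y = -2: RHS = -45 is not a perfect cube.
  y = 3: RHS = 130 is not a perfect cube.
  y = -3: RHS = -140 is not a perfect cube.
Continuing the search up to |y| = 45 finds no further solutions beyond those listed.
Collected solutions: (0, 1).

Solutions (with |y| ≤ 45): (0, 1).


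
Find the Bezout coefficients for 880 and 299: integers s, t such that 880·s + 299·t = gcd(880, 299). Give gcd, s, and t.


Euclidean algorithm on (880, 299) — divide until remainder is 0:
  880 = 2 · 299 + 282
  299 = 1 · 282 + 17
  282 = 16 · 17 + 10
  17 = 1 · 10 + 7
  10 = 1 · 7 + 3
  7 = 2 · 3 + 1
  3 = 3 · 1 + 0
gcd(880, 299) = 1.
Track Bezout coefficients alongside the remainders: start with r₀ = 880 = a·1 + b·0 (s = 1, t = 0) and r₁ = 299 = a·0 + b·1 (s = 0, t = 1); each new remainder r_{k+1} = r_{k-1} − q_k·r_k inherits s_{k+1} = s_{k-1} − q_k·s_k, t_{k+1} = t_{k-1} − q_k·t_k, so r_k = a·s_k + b·t_k at every step:
  q = 2: r = 282, s = 1 − 2·0 = 1, t = 0 − 2·1 = -2  (check: 880·1 + 299·(-2) = 282)
  q = 1: r = 17, s = 0 − 1·1 = -1, t = 1 − 1·(-2) = 3  (check: 880·(-1) + 299·3 = 17)
  q = 16: r = 10, s = 1 − 16·(-1) = 17, t = -2 − 16·3 = -50  (check: 880·17 + 299·(-50) = 10)
  q = 1: r = 7, s = -1 − 1·17 = -18, t = 3 − 1·(-50) = 53  (check: 880·(-18) + 299·53 = 7)
  q = 1: r = 3, s = 17 − 1·(-18) = 35, t = -50 − 1·53 = -103  (check: 880·35 + 299·(-103) = 3)
  q = 2: r = 1, s = -18 − 2·35 = -88, t = 53 − 2·(-103) = 259  (check: 880·(-88) + 299·259 = 1)
The row with r = 1 (the gcd) gives the Bezout coefficients s = -88, t = 259.
Result: 880 · (-88) + 299 · (259) = 1.

gcd(880, 299) = 1; s = -88, t = 259 (check: 880·(-88) + 299·259 = 1).


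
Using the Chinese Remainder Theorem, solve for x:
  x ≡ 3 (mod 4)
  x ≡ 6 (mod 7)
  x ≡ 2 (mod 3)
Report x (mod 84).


Moduli 4, 7, 3 are pairwise coprime; by CRT there is a unique solution modulo M = 4 · 7 · 3 = 84.
Solve pairwise, accumulating the modulus:
  Start with x ≡ 3 (mod 4).
  Combine with x ≡ 6 (mod 7): since gcd(4, 7) = 1, we get a unique residue mod 28.
    Write x = 3 + 4·t and substitute into x ≡ 6 (mod 7): 4·t ≡ 6 − 3 = 3 (mod 7).
    The inverse of 4 mod 7 is 2 (since 4·2 = 8 = 1·7 + 1), so t ≡ 2·3 = 6 ≡ 6 (mod 7).
    Then x = 3 + 4·6 = 27, valid modulo lcm(4, 7) = 28: x ≡ 27 (mod 28).
  Combine with x ≡ 2 (mod 3): since gcd(28, 3) = 1, we get a unique residue mod 84.
    Write x = 27 + 28·t and substitute into x ≡ 2 (mod 3): 28·t ≡ 2 − 27 = -25 (mod 3).
    Reduce coefficients mod 3: 1·t ≡ 2 (mod 3).
    So t ≡ 2 (mod 3).
    Then x = 27 + 28·2 = 83, valid modulo lcm(28, 3) = 84: x ≡ 83 (mod 84).
Verify: 83 mod 4 = 3 ✓, 83 mod 7 = 6 ✓, 83 mod 3 = 2 ✓.

x ≡ 83 (mod 84).


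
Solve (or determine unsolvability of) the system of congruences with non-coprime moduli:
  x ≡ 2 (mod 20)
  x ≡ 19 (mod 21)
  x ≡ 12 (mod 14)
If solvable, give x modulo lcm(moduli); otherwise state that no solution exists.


Moduli 20, 21, 14 are not pairwise coprime, so CRT works modulo lcm(m_i) when all pairwise compatibility conditions hold.
Pairwise compatibility: gcd(m_i, m_j) must divide a_i - a_j for every pair.
Merge one congruence at a time:
  Start: x ≡ 2 (mod 20).
  Combine with x ≡ 19 (mod 21): gcd(20, 21) = 1; 19 - 2 = 17, which IS divisible by 1, so compatible.
    Write x = 2 + 20·t and substitute into x ≡ 19 (mod 21): 20·t ≡ 19 − 2 = 17 (mod 21).
    The inverse of 20 mod 21 is 20 (since 20·20 = 400 = 19·21 + 1), so t ≡ 20·17 = 340 ≡ 4 (mod 21).
    Then x = 2 + 20·4 = 82, valid modulo lcm(20, 21) = 420: x ≡ 82 (mod 420).
  Combine with x ≡ 12 (mod 14): gcd(420, 14) = 14; 12 - 82 = -70, which IS divisible by 14, so compatible.
    Write x = 82 + 420·t and substitute into x ≡ 12 (mod 14): 420·t ≡ 12 − 82 = -70 (mod 14).
    Divide the congruence (and modulus) by g = 14: 30·t ≡ -5 (mod 1).
    Modulo 1 every t works; take t = 0.
    Then x = 82 + 420·0 = 82, valid modulo lcm(420, 14) = 420: x ≡ 82 (mod 420).
Verify: 82 mod 20 = 2, 82 mod 21 = 19, 82 mod 14 = 12.

x ≡ 82 (mod 420).


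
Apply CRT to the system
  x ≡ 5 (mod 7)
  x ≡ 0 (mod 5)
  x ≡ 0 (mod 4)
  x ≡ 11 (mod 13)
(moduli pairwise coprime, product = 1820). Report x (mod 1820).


Product of moduli M = 7 · 5 · 4 · 13 = 1820.
Merge one congruence at a time:
  Start: x ≡ 5 (mod 7).
  Combine with x ≡ 0 (mod 5); new modulus lcm = 35.
    Write x = 5 + 7·t and substitute into x ≡ 0 (mod 5): 7·t ≡ 0 − 5 = -5 (mod 5).
    Reduce coefficients mod 5: 2·t ≡ 0 (mod 5).
    The inverse of 2 mod 5 is 3 (since 2·3 = 6 = 1·5 + 1), so t ≡ 3·0 = 0 ≡ 0 (mod 5).
    Then x = 5 + 7·0 = 5, valid modulo lcm(7, 5) = 35: x ≡ 5 (mod 35).
  Combine with x ≡ 0 (mod 4); new modulus lcm = 140.
    Write x = 5 + 35·t and substitute into x ≡ 0 (mod 4): 35·t ≡ 0 − 5 = -5 (mod 4).
    Reduce coefficients mod 4: 3·t ≡ 3 (mod 4).
    The inverse of 3 mod 4 is 3 (since 3·3 = 9 = 2·4 + 1), so t ≡ 3·3 = 9 ≡ 1 (mod 4).
    Then x = 5 + 35·1 = 40, valid modulo lcm(35, 4) = 140: x ≡ 40 (mod 140).
  Combine with x ≡ 11 (mod 13); new modulus lcm = 1820.
    Write x = 40 + 140·t and substitute into x ≡ 11 (mod 13): 140·t ≡ 11 − 40 = -29 (mod 13).
    Reduce coefficients mod 13: 10·t ≡ 10 (mod 13).
    The inverse of 10 mod 13 is 4 (since 10·4 = 40 = 3·13 + 1), so t ≡ 4·10 = 40 ≡ 1 (mod 13).
    Then x = 40 + 140·1 = 180, valid modulo lcm(140, 13) = 1820: x ≡ 180 (mod 1820).
Verify against each original: 180 mod 7 = 5, 180 mod 5 = 0, 180 mod 4 = 0, 180 mod 13 = 11.

x ≡ 180 (mod 1820).


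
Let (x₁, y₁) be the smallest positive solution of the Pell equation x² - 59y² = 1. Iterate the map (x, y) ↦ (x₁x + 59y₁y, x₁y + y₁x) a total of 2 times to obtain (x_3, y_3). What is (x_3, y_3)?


Step 1: Find the fundamental solution (x₁, y₁) of x² - 59y² = 1.
  Expand √59 as a continued fraction. a₀ = ⌊√59⌋ = 7; iterate m_{k+1} = d_k·a_k − m_k, d_{k+1} = (59 − m_{k+1}²)/d_k, a_{k+1} = ⌊(a₀ + m_{k+1})/d_{k+1}⌋ (starting m₀ = 0, d₀ = 1), with convergents p_k = a_k·p_{k-1} + p_{k-2}, q_k = a_k·q_{k-1} + q_{k-2} (p₋₁ = 1, q₋₁ = 0):
  k = 0: a₀ = 7; p₀/q₀ = 7/1; p₀² − 59·q₀² = 49 − 59 = -10.
  k = 1: m = 7, d = 10, a = ⌊(7 + 7)/10⌋ = 1; p/q = (1·7 + 1)/(1·1 + 0) = 8/1; p² − 59·q² = 64 − 59 = 5.
  k = 2: m = 3, d = 5, a = ⌊(7 + 3)/5⌋ = 2; p/q = (2·8 + 7)/(2·1 + 1) = 23/3; p² − 59·q² = 529 − 531 = -2.
  k = 3: m = 7, d = 2, a = ⌊(7 + 7)/2⌋ = 7; p/q = (7·23 + 8)/(7·3 + 1) = 169/22; p² − 59·q² = 28561 − 28556 = 5.
  k = 4: m = 7, d = 5, a = ⌊(7 + 7)/5⌋ = 2; p/q = (2·169 + 23)/(2·22 + 3) = 361/47; p² − 59·q² = 130321 − 130331 = -10.
  k = 5: m = 3, d = 10, a = ⌊(7 + 3)/10⌋ = 1; p/q = (1·361 + 169)/(1·47 + 22) = 530/69; p² − 59·q² = 280900 − 280899 = 1.
  The first convergent with p² − 59·q² = 1 gives the fundamental solution (x₁, y₁) = (530, 69).
Step 2: Apply the recurrence (x_{n+1}, y_{n+1}) = (x₁x_n + 59y₁y_n, x₁y_n + y₁x_n) repeatedly.
  From (x_1, y_1) = (530, 69): x_2 = 530·530 + 59·69·69 = 561799; y_2 = 530·69 + 69·530 = 73140.
  From (x_2, y_2) = (561799, 73140): x_3 = 530·561799 + 59·69·73140 = 595506410; y_3 = 530·73140 + 69·561799 = 77528331.
Step 3: Verify x_3² - 59·y_3² = 354627884351088100 - 354627884351088099 = 1 (should be 1). ✓

(x_1, y_1) = (530, 69); (x_3, y_3) = (595506410, 77528331).


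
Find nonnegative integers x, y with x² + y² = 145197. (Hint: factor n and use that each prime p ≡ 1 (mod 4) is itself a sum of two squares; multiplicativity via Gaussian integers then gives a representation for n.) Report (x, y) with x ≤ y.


Step 1: Factor n = 145197 = 3^2 · 13 · 17 · 73.
Step 2: Check the mod-4 condition on each prime factor: 3 ≡ 3 (mod 4), exponent 2 (must be even); 13 ≡ 1 (mod 4), exponent 1; 17 ≡ 1 (mod 4), exponent 1; 73 ≡ 1 (mod 4), exponent 1.
All primes ≡ 3 (mod 4) appear to even exponent (or don't appear), so by the two-squares theorem n IS expressible as a sum of two squares.
Step 3: Build a representation. Group n = k² · m with k = 3 and m = 13 · 17 · 73 = 16133 (a product of primes ≡ 1 (mod 4)); a representation of m scales to one of n via (k·x)² + (k·y)² = k²(x² + y²). Each prime p ≡ 1 (mod 4) is itself a sum of two squares; find a² by testing p − a² for a perfect square:
  13: 13 − 1² = 12, 13 − 2² = 9 = 3² ⇒ 13 = 2² + 3².
  17: 17 − 1² = 16 = 4² ⇒ 17 = 1² + 4².
  73: 73 − 1² = 72, 73 − 2² = 69, 73 − 3² = 64 = 8² ⇒ 73 = 3² + 8².
  Combine using the Brahmagupta–Fibonacci identity (a² + b²)(c² + d²) = (ac − bd)² + (ad + bc)² = (ac + bd)² + (ad − bc)²:
  13 · 17 = 221: from (2² + 3²)(1² + 4²), take (2·1 − 3·4, 2·4 + 3·1) = (2 − 12, 8 + 3) = (-10, 11); dropping signs (only squares matter) gives (10, 11); check 10² + 11² = 100 + 121 = 221 ✓.
  221 · 73 = 16133: from (10² + 11²)(3² + 8²), take (10·3 − 11·8, 10·8 + 11·3) = (30 − 88, 80 + 33) = (-58, 113); dropping signs (only squares matter) gives (58, 113); check 58² + 113² = 3364 + 12769 = 16133 ✓.
  Scale by k = 3: (3·58, 3·113) = (174, 339).
Step 4: Order so x ≤ y and verify: 174² + 339² = 30276 + 114921 = 145197 = n. ✓

n = 145197 = 174² + 339² (one valid representation with x ≤ y).


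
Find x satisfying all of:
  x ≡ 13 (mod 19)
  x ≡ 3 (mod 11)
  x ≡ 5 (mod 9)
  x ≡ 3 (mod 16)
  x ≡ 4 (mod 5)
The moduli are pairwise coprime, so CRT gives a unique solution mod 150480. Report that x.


Product of moduli M = 19 · 11 · 9 · 16 · 5 = 150480.
Merge one congruence at a time:
  Start: x ≡ 13 (mod 19).
  Combine with x ≡ 3 (mod 11); new modulus lcm = 209.
    Write x = 13 + 19·t and substitute into x ≡ 3 (mod 11): 19·t ≡ 3 − 13 = -10 (mod 11).
    Reduce coefficients mod 11: 8·t ≡ 1 (mod 11).
    The inverse of 8 mod 11 is 7 (since 8·7 = 56 = 5·11 + 1), so t ≡ 7·1 = 7 ≡ 7 (mod 11).
    Then x = 13 + 19·7 = 146, valid modulo lcm(19, 11) = 209: x ≡ 146 (mod 209).
  Combine with x ≡ 5 (mod 9); new modulus lcm = 1881.
    Write x = 146 + 209·t and substitute into x ≡ 5 (mod 9): 209·t ≡ 5 − 146 = -141 (mod 9).
    Reduce coefficients mod 9: 2·t ≡ 3 (mod 9).
    The inverse of 2 mod 9 is 5 (since 2·5 = 10 = 1·9 + 1), so t ≡ 5·3 = 15 ≡ 6 (mod 9).
    Then x = 146 + 209·6 = 1400, valid modulo lcm(209, 9) = 1881: x ≡ 1400 (mod 1881).
  Combine with x ≡ 3 (mod 16); new modulus lcm = 30096.
    Write x = 1400 + 1881·t and substitute into x ≡ 3 (mod 16): 1881·t ≡ 3 − 1400 = -1397 (mod 16).
    Reduce coefficients mod 16: 9·t ≡ 11 (mod 16).
    The inverse of 9 mod 16 is 9 (since 9·9 = 81 = 5·16 + 1), so t ≡ 9·11 = 99 ≡ 3 (mod 16).
    Then x = 1400 + 1881·3 = 7043, valid modulo lcm(1881, 16) = 30096: x ≡ 7043 (mod 30096).
  Combine with x ≡ 4 (mod 5); new modulus lcm = 150480.
    Write x = 7043 + 30096·t and substitute into x ≡ 4 (mod 5): 30096·t ≡ 4 − 7043 = -7039 (mod 5).
    Reduce coefficients mod 5: 1·t ≡ 1 (mod 5).
    So t ≡ 1 (mod 5).
    Then x = 7043 + 30096·1 = 37139, valid modulo lcm(30096, 5) = 150480: x ≡ 37139 (mod 150480).
Verify against each original: 37139 mod 19 = 13, 37139 mod 11 = 3, 37139 mod 9 = 5, 37139 mod 16 = 3, 37139 mod 5 = 4.

x ≡ 37139 (mod 150480).


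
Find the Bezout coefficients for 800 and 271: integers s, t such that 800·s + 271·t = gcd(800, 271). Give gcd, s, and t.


Euclidean algorithm on (800, 271) — divide until remainder is 0:
  800 = 2 · 271 + 258
  271 = 1 · 258 + 13
  258 = 19 · 13 + 11
  13 = 1 · 11 + 2
  11 = 5 · 2 + 1
  2 = 2 · 1 + 0
gcd(800, 271) = 1.
Track Bezout coefficients alongside the remainders: start with r₀ = 800 = a·1 + b·0 (s = 1, t = 0) and r₁ = 271 = a·0 + b·1 (s = 0, t = 1); each new remainder r_{k+1} = r_{k-1} − q_k·r_k inherits s_{k+1} = s_{k-1} − q_k·s_k, t_{k+1} = t_{k-1} − q_k·t_k, so r_k = a·s_k + b·t_k at every step:
  q = 2: r = 258, s = 1 − 2·0 = 1, t = 0 − 2·1 = -2  (check: 800·1 + 271·(-2) = 258)
  q = 1: r = 13, s = 0 − 1·1 = -1, t = 1 − 1·(-2) = 3  (check: 800·(-1) + 271·3 = 13)
  q = 19: r = 11, s = 1 − 19·(-1) = 20, t = -2 − 19·3 = -59  (check: 800·20 + 271·(-59) = 11)
  q = 1: r = 2, s = -1 − 1·20 = -21, t = 3 − 1·(-59) = 62  (check: 800·(-21) + 271·62 = 2)
  q = 5: r = 1, s = 20 − 5·(-21) = 125, t = -59 − 5·62 = -369  (check: 800·125 + 271·(-369) = 1)
The row with r = 1 (the gcd) gives the Bezout coefficients s = 125, t = -369.
Result: 800 · (125) + 271 · (-369) = 1.

gcd(800, 271) = 1; s = 125, t = -369 (check: 800·125 + 271·(-369) = 1).


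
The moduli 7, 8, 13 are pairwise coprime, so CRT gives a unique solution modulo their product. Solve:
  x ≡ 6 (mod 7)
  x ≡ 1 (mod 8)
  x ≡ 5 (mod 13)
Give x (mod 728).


Moduli 7, 8, 13 are pairwise coprime; by CRT there is a unique solution modulo M = 7 · 8 · 13 = 728.
Solve pairwise, accumulating the modulus:
  Start with x ≡ 6 (mod 7).
  Combine with x ≡ 1 (mod 8): since gcd(7, 8) = 1, we get a unique residue mod 56.
    Write x = 6 + 7·t and substitute into x ≡ 1 (mod 8): 7·t ≡ 1 − 6 = -5 (mod 8).
    Reduce coefficients mod 8: 7·t ≡ 3 (mod 8).
    The inverse of 7 mod 8 is 7 (since 7·7 = 49 = 6·8 + 1), so t ≡ 7·3 = 21 ≡ 5 (mod 8).
    Then x = 6 + 7·5 = 41, valid modulo lcm(7, 8) = 56: x ≡ 41 (mod 56).
  Combine with x ≡ 5 (mod 13): since gcd(56, 13) = 1, we get a unique residue mod 728.
    Write x = 41 + 56·t and substitute into x ≡ 5 (mod 13): 56·t ≡ 5 − 41 = -36 (mod 13).
    Reduce coefficients mod 13: 4·t ≡ 3 (mod 13).
    The inverse of 4 mod 13 is 10 (since 4·10 = 40 = 3·13 + 1), so t ≡ 10·3 = 30 ≡ 4 (mod 13).
    Then x = 41 + 56·4 = 265, valid modulo lcm(56, 13) = 728: x ≡ 265 (mod 728).
Verify: 265 mod 7 = 6 ✓, 265 mod 8 = 1 ✓, 265 mod 13 = 5 ✓.

x ≡ 265 (mod 728).


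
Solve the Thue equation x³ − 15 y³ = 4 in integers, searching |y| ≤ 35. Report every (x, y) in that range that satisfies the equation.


The equation is x³ - 15y³ = 4. For fixed y, x³ = 15·y³ + 4, so a solution requires the RHS to be a perfect cube.
Strategy: iterate y from -35 to 35, compute RHS = 15·y³ + 4, and check whether it is a (positive or negative) perfect cube.
Check small values of y:
  y = 0: RHS = 4 is not a perfect cube.
  y = 1: RHS = 19 is not a perfect cube.
  y = -1: RHS = -11 is not a perfect cube.
  y = 2: RHS = 124 is not a perfect cube.
  y = -2: RHS = -116 is not a perfect cube.
  y = 3: RHS = 409 is not a perfect cube.
  y = -3: RHS = -401 is not a perfect cube.
Continuing the search up to |y| = 35 finds no solutions either.
No (x, y) in the scanned range satisfies the equation.

No integer solutions with |y| ≤ 35.


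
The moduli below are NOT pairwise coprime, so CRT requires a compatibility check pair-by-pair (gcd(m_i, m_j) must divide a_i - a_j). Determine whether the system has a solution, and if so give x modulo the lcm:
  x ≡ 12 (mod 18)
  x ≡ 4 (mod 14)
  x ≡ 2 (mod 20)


Moduli 18, 14, 20 are not pairwise coprime, so CRT works modulo lcm(m_i) when all pairwise compatibility conditions hold.
Pairwise compatibility: gcd(m_i, m_j) must divide a_i - a_j for every pair.
Merge one congruence at a time:
  Start: x ≡ 12 (mod 18).
  Combine with x ≡ 4 (mod 14): gcd(18, 14) = 2; 4 - 12 = -8, which IS divisible by 2, so compatible.
    Write x = 12 + 18·t and substitute into x ≡ 4 (mod 14): 18·t ≡ 4 − 12 = -8 (mod 14).
    Divide the congruence (and modulus) by g = 2: 9·t ≡ -4 (mod 7).
    Reduce coefficients mod 7: 2·t ≡ 3 (mod 7).
    The inverse of 2 mod 7 is 4 (since 2·4 = 8 = 1·7 + 1), so t ≡ 4·3 = 12 ≡ 5 (mod 7).
    Then x = 12 + 18·5 = 102, valid modulo lcm(18, 14) = 126: x ≡ 102 (mod 126).
  Combine with x ≡ 2 (mod 20): gcd(126, 20) = 2; 2 - 102 = -100, which IS divisible by 2, so compatible.
    Write x = 102 + 126·t and substitute into x ≡ 2 (mod 20): 126·t ≡ 2 − 102 = -100 (mod 20).
    Divide the congruence (and modulus) by g = 2: 63·t ≡ -50 (mod 10).
    Reduce coefficients mod 10: 3·t ≡ 0 (mod 10).
    The inverse of 3 mod 10 is 7 (since 3·7 = 21 = 2·10 + 1), so t ≡ 7·0 = 0 ≡ 0 (mod 10).
    Then x = 102 + 126·0 = 102, valid modulo lcm(126, 20) = 1260: x ≡ 102 (mod 1260).
Verify: 102 mod 18 = 12, 102 mod 14 = 4, 102 mod 20 = 2.

x ≡ 102 (mod 1260).


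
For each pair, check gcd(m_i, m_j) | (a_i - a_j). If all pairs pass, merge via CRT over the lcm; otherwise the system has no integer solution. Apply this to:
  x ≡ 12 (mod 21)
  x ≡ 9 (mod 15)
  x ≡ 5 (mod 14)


Moduli 21, 15, 14 are not pairwise coprime, so CRT works modulo lcm(m_i) when all pairwise compatibility conditions hold.
Pairwise compatibility: gcd(m_i, m_j) must divide a_i - a_j for every pair.
Merge one congruence at a time:
  Start: x ≡ 12 (mod 21).
  Combine with x ≡ 9 (mod 15): gcd(21, 15) = 3; 9 - 12 = -3, which IS divisible by 3, so compatible.
    Write x = 12 + 21·t and substitute into x ≡ 9 (mod 15): 21·t ≡ 9 − 12 = -3 (mod 15).
    Divide the congruence (and modulus) by g = 3: 7·t ≡ -1 (mod 5).
    Reduce coefficients mod 5: 2·t ≡ 4 (mod 5).
    The inverse of 2 mod 5 is 3 (since 2·3 = 6 = 1·5 + 1), so t ≡ 3·4 = 12 ≡ 2 (mod 5).
    Then x = 12 + 21·2 = 54, valid modulo lcm(21, 15) = 105: x ≡ 54 (mod 105).
  Combine with x ≡ 5 (mod 14): gcd(105, 14) = 7; 5 - 54 = -49, which IS divisible by 7, so compatible.
    Write x = 54 + 105·t and substitute into x ≡ 5 (mod 14): 105·t ≡ 5 − 54 = -49 (mod 14).
    Divide the congruence (and modulus) by g = 7: 15·t ≡ -7 (mod 2).
    Reduce coefficients mod 2: 1·t ≡ 1 (mod 2).
    So t ≡ 1 (mod 2).
    Then x = 54 + 105·1 = 159, valid modulo lcm(105, 14) = 210: x ≡ 159 (mod 210).
Verify: 159 mod 21 = 12, 159 mod 15 = 9, 159 mod 14 = 5.

x ≡ 159 (mod 210).


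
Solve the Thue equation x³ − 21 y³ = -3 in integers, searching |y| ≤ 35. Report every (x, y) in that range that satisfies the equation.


The equation is x³ - 21y³ = -3. For fixed y, x³ = 21·y³ − 3, so a solution requires the RHS to be a perfect cube.
Strategy: iterate y from -35 to 35, compute RHS = 21·y³ − 3, and check whether it is a (positive or negative) perfect cube.
Check small values of y:
  y = 0: RHS = -3 is not a perfect cube.
  y = 1: RHS = 18 is not a perfect cube.
  y = -1: RHS = -24 is not a perfect cube.
  y = 2: RHS = 165 is not a perfect cube.
  y = -2: RHS = -171 is not a perfect cube.
  y = 3: RHS = 564 is not a perfect cube.
  y = -3: RHS = -570 is not a perfect cube.
Continuing the search up to |y| = 35 finds no solutions either.
No (x, y) in the scanned range satisfies the equation.

No integer solutions with |y| ≤ 35.


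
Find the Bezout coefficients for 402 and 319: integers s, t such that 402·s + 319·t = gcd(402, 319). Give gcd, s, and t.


Euclidean algorithm on (402, 319) — divide until remainder is 0:
  402 = 1 · 319 + 83
  319 = 3 · 83 + 70
  83 = 1 · 70 + 13
  70 = 5 · 13 + 5
  13 = 2 · 5 + 3
  5 = 1 · 3 + 2
  3 = 1 · 2 + 1
  2 = 2 · 1 + 0
gcd(402, 319) = 1.
Track Bezout coefficients alongside the remainders: start with r₀ = 402 = a·1 + b·0 (s = 1, t = 0) and r₁ = 319 = a·0 + b·1 (s = 0, t = 1); each new remainder r_{k+1} = r_{k-1} − q_k·r_k inherits s_{k+1} = s_{k-1} − q_k·s_k, t_{k+1} = t_{k-1} − q_k·t_k, so r_k = a·s_k + b·t_k at every step:
  q = 1: r = 83, s = 1 − 1·0 = 1, t = 0 − 1·1 = -1  (check: 402·1 + 319·(-1) = 83)
  q = 3: r = 70, s = 0 − 3·1 = -3, t = 1 − 3·(-1) = 4  (check: 402·(-3) + 319·4 = 70)
  q = 1: r = 13, s = 1 − 1·(-3) = 4, t = -1 − 1·4 = -5  (check: 402·4 + 319·(-5) = 13)
  q = 5: r = 5, s = -3 − 5·4 = -23, t = 4 − 5·(-5) = 29  (check: 402·(-23) + 319·29 = 5)
  q = 2: r = 3, s = 4 − 2·(-23) = 50, t = -5 − 2·29 = -63  (check: 402·50 + 319·(-63) = 3)
  q = 1: r = 2, s = -23 − 1·50 = -73, t = 29 − 1·(-63) = 92  (check: 402·(-73) + 319·92 = 2)
  q = 1: r = 1, s = 50 − 1·(-73) = 123, t = -63 − 1·92 = -155  (check: 402·123 + 319·(-155) = 1)
The row with r = 1 (the gcd) gives the Bezout coefficients s = 123, t = -155.
Result: 402 · (123) + 319 · (-155) = 1.

gcd(402, 319) = 1; s = 123, t = -155 (check: 402·123 + 319·(-155) = 1).


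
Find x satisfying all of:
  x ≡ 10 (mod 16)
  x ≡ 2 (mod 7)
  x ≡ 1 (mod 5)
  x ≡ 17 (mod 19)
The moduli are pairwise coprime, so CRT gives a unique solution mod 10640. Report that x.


Product of moduli M = 16 · 7 · 5 · 19 = 10640.
Merge one congruence at a time:
  Start: x ≡ 10 (mod 16).
  Combine with x ≡ 2 (mod 7); new modulus lcm = 112.
    Write x = 10 + 16·t and substitute into x ≡ 2 (mod 7): 16·t ≡ 2 − 10 = -8 (mod 7).
    Reduce coefficients mod 7: 2·t ≡ 6 (mod 7).
    The inverse of 2 mod 7 is 4 (since 2·4 = 8 = 1·7 + 1), so t ≡ 4·6 = 24 ≡ 3 (mod 7).
    Then x = 10 + 16·3 = 58, valid modulo lcm(16, 7) = 112: x ≡ 58 (mod 112).
  Combine with x ≡ 1 (mod 5); new modulus lcm = 560.
    Write x = 58 + 112·t and substitute into x ≡ 1 (mod 5): 112·t ≡ 1 − 58 = -57 (mod 5).
    Reduce coefficients mod 5: 2·t ≡ 3 (mod 5).
    The inverse of 2 mod 5 is 3 (since 2·3 = 6 = 1·5 + 1), so t ≡ 3·3 = 9 ≡ 4 (mod 5).
    Then x = 58 + 112·4 = 506, valid modulo lcm(112, 5) = 560: x ≡ 506 (mod 560).
  Combine with x ≡ 17 (mod 19); new modulus lcm = 10640.
    Write x = 506 + 560·t and substitute into x ≡ 17 (mod 19): 560·t ≡ 17 − 506 = -489 (mod 19).
    Reduce coefficients mod 19: 9·t ≡ 5 (mod 19).
    The inverse of 9 mod 19 is 17 (since 9·17 = 153 = 8·19 + 1), so t ≡ 17·5 = 85 ≡ 9 (mod 19).
    Then x = 506 + 560·9 = 5546, valid modulo lcm(560, 19) = 10640: x ≡ 5546 (mod 10640).
Verify against each original: 5546 mod 16 = 10, 5546 mod 7 = 2, 5546 mod 5 = 1, 5546 mod 19 = 17.

x ≡ 5546 (mod 10640).


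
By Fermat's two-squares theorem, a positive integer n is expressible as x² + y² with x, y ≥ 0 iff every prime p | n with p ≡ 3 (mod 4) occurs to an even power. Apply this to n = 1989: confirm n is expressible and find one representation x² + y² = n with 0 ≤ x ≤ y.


Step 1: Factor n = 1989 = 3^2 · 13 · 17.
Step 2: Check the mod-4 condition on each prime factor: 3 ≡ 3 (mod 4), exponent 2 (must be even); 13 ≡ 1 (mod 4), exponent 1; 17 ≡ 1 (mod 4), exponent 1.
All primes ≡ 3 (mod 4) appear to even exponent (or don't appear), so by the two-squares theorem n IS expressible as a sum of two squares.
Step 3: Build a representation. Group n = k² · m with k = 3 and m = 13 · 17 = 221 (a product of primes ≡ 1 (mod 4)); a representation of m scales to one of n via (k·x)² + (k·y)² = k²(x² + y²). Each prime p ≡ 1 (mod 4) is itself a sum of two squares; find a² by testing p − a² for a perfect square:
  13: 13 − 1² = 12, 13 − 2² = 9 = 3² ⇒ 13 = 2² + 3².
  17: 17 − 1² = 16 = 4² ⇒ 17 = 1² + 4².
  Combine using the Brahmagupta–Fibonacci identity (a² + b²)(c² + d²) = (ac − bd)² + (ad + bc)² = (ac + bd)² + (ad − bc)²:
  13 · 17 = 221: from (2² + 3²)(1² + 4²), take (2·1 − 3·4, 2·4 + 3·1) = (2 − 12, 8 + 3) = (-10, 11); dropping signs (only squares matter) gives (10, 11); check 10² + 11² = 100 + 121 = 221 ✓.
  Scale by k = 3: (3·10, 3·11) = (30, 33).
Step 4: Order so x ≤ y and verify: 30² + 33² = 900 + 1089 = 1989 = n. ✓

n = 1989 = 30² + 33² (one valid representation with x ≤ y).


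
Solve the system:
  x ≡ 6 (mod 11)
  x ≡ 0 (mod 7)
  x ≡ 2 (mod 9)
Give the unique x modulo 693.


Moduli 11, 7, 9 are pairwise coprime; by CRT there is a unique solution modulo M = 11 · 7 · 9 = 693.
Solve pairwise, accumulating the modulus:
  Start with x ≡ 6 (mod 11).
  Combine with x ≡ 0 (mod 7): since gcd(11, 7) = 1, we get a unique residue mod 77.
    Write x = 6 + 11·t and substitute into x ≡ 0 (mod 7): 11·t ≡ 0 − 6 = -6 (mod 7).
    Reduce coefficients mod 7: 4·t ≡ 1 (mod 7).
    The inverse of 4 mod 7 is 2 (since 4·2 = 8 = 1·7 + 1), so t ≡ 2·1 = 2 ≡ 2 (mod 7).
    Then x = 6 + 11·2 = 28, valid modulo lcm(11, 7) = 77: x ≡ 28 (mod 77).
  Combine with x ≡ 2 (mod 9): since gcd(77, 9) = 1, we get a unique residue mod 693.
    Write x = 28 + 77·t and substitute into x ≡ 2 (mod 9): 77·t ≡ 2 − 28 = -26 (mod 9).
    Reduce coefficients mod 9: 5·t ≡ 1 (mod 9).
    The inverse of 5 mod 9 is 2 (since 5·2 = 10 = 1·9 + 1), so t ≡ 2·1 = 2 ≡ 2 (mod 9).
    Then x = 28 + 77·2 = 182, valid modulo lcm(77, 9) = 693: x ≡ 182 (mod 693).
Verify: 182 mod 11 = 6 ✓, 182 mod 7 = 0 ✓, 182 mod 9 = 2 ✓.

x ≡ 182 (mod 693).


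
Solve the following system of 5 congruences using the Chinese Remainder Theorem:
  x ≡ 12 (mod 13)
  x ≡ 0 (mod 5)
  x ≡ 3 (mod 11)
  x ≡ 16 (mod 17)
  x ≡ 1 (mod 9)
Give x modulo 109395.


Product of moduli M = 13 · 5 · 11 · 17 · 9 = 109395.
Merge one congruence at a time:
  Start: x ≡ 12 (mod 13).
  Combine with x ≡ 0 (mod 5); new modulus lcm = 65.
    Write x = 12 + 13·t and substitute into x ≡ 0 (mod 5): 13·t ≡ 0 − 12 = -12 (mod 5).
    Reduce coefficients mod 5: 3·t ≡ 3 (mod 5).
    The inverse of 3 mod 5 is 2 (since 3·2 = 6 = 1·5 + 1), so t ≡ 2·3 = 6 ≡ 1 (mod 5).
    Then x = 12 + 13·1 = 25, valid modulo lcm(13, 5) = 65: x ≡ 25 (mod 65).
  Combine with x ≡ 3 (mod 11); new modulus lcm = 715.
    Write x = 25 + 65·t and substitute into x ≡ 3 (mod 11): 65·t ≡ 3 − 25 = -22 (mod 11).
    Reduce coefficients mod 11: 10·t ≡ 0 (mod 11).
    The inverse of 10 mod 11 is 10 (since 10·10 = 100 = 9·11 + 1), so t ≡ 10·0 = 0 ≡ 0 (mod 11).
    Then x = 25 + 65·0 = 25, valid modulo lcm(65, 11) = 715: x ≡ 25 (mod 715).
  Combine with x ≡ 16 (mod 17); new modulus lcm = 12155.
    Write x = 25 + 715·t and substitute into x ≡ 16 (mod 17): 715·t ≡ 16 − 25 = -9 (mod 17).
    Reduce coefficients mod 17: 1·t ≡ 8 (mod 17).
    So t ≡ 8 (mod 17).
    Then x = 25 + 715·8 = 5745, valid modulo lcm(715, 17) = 12155: x ≡ 5745 (mod 12155).
  Combine with x ≡ 1 (mod 9); new modulus lcm = 109395.
    Write x = 5745 + 12155·t and substitute into x ≡ 1 (mod 9): 12155·t ≡ 1 − 5745 = -5744 (mod 9).
    Reduce coefficients mod 9: 5·t ≡ 7 (mod 9).
    The inverse of 5 mod 9 is 2 (since 5·2 = 10 = 1·9 + 1), so t ≡ 2·7 = 14 ≡ 5 (mod 9).
    Then x = 5745 + 12155·5 = 66520, valid modulo lcm(12155, 9) = 109395: x ≡ 66520 (mod 109395).
Verify against each original: 66520 mod 13 = 12, 66520 mod 5 = 0, 66520 mod 11 = 3, 66520 mod 17 = 16, 66520 mod 9 = 1.

x ≡ 66520 (mod 109395).


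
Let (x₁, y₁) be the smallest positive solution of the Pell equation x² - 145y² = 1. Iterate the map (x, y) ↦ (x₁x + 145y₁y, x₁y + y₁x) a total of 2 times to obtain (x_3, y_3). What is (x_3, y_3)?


Step 1: Find the fundamental solution (x₁, y₁) of x² - 145y² = 1.
  Expand √145 as a continued fraction. a₀ = ⌊√145⌋ = 12; iterate m_{k+1} = d_k·a_k − m_k, d_{k+1} = (145 − m_{k+1}²)/d_k, a_{k+1} = ⌊(a₀ + m_{k+1})/d_{k+1}⌋ (starting m₀ = 0, d₀ = 1), with convergents p_k = a_k·p_{k-1} + p_{k-2}, q_k = a_k·q_{k-1} + q_{k-2} (p₋₁ = 1, q₋₁ = 0):
  k = 0: a₀ = 12; p₀/q₀ = 12/1; p₀² − 145·q₀² = 144 − 145 = -1.
  k = 1: m = 12, d = 1, a = ⌊(12 + 12)/1⌋ = 24; p/q = (24·12 + 1)/(24·1 + 0) = 289/24; p² − 145·q² = 83521 − 83520 = 1.
  The first convergent with p² − 145·q² = 1 gives the fundamental solution (x₁, y₁) = (289, 24).
Step 2: Apply the recurrence (x_{n+1}, y_{n+1}) = (x₁x_n + 145y₁y_n, x₁y_n + y₁x_n) repeatedly.
  From (x_1, y_1) = (289, 24): x_2 = 289·289 + 145·24·24 = 167041; y_2 = 289·24 + 24·289 = 13872.
  From (x_2, y_2) = (167041, 13872): x_3 = 289·167041 + 145·24·13872 = 96549409; y_3 = 289·13872 + 24·167041 = 8017992.
Step 3: Verify x_3² - 145·y_3² = 9321788378249281 - 9321788378249280 = 1 (should be 1). ✓

(x_1, y_1) = (289, 24); (x_3, y_3) = (96549409, 8017992).
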